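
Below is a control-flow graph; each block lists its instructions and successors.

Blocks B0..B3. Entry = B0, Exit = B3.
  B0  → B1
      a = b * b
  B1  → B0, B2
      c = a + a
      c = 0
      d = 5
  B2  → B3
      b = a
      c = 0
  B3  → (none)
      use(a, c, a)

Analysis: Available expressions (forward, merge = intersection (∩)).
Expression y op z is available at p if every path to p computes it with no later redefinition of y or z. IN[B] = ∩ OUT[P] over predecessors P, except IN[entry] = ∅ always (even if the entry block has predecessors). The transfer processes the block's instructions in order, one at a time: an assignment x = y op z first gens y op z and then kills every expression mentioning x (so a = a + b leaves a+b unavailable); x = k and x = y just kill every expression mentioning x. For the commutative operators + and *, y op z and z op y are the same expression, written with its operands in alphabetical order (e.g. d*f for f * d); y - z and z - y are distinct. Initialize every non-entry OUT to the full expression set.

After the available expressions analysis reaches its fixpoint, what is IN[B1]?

Answer: {b*b}

Derivation:
Fixpoint table:
  B0:   IN={}   OUT={b*b}
  B1:   IN={b*b}   OUT={a+a, b*b}
  B2:   IN={a+a, b*b}   OUT={a+a}
  B3:   IN={a+a}   OUT={a+a}

Merge at B1: IN[B1] = OUT[B0] = {b*b}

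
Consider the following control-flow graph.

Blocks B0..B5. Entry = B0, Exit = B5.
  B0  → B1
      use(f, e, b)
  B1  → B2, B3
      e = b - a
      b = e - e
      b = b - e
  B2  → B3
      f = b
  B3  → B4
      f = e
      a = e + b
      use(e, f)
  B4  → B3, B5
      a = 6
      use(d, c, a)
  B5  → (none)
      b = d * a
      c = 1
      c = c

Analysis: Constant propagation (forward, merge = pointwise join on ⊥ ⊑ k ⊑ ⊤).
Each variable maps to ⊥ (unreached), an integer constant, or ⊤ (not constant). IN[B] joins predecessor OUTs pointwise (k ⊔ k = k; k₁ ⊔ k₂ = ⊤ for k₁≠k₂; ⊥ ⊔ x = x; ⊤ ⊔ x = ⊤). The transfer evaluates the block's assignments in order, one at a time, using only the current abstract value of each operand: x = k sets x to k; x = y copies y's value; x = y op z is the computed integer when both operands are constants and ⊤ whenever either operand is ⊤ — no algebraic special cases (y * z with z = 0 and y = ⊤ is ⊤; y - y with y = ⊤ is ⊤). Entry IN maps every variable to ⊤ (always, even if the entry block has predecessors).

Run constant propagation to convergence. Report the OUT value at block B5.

Fixpoint table:
  B0:   IN=(all ⊤)   OUT=(all ⊤)
  B1:   IN=(all ⊤)   OUT=(all ⊤)
  B2:   IN=(all ⊤)   OUT=(all ⊤)
  B3:   IN=(all ⊤)   OUT=(all ⊤)
  B4:   IN=(all ⊤)   OUT={a:6; rest ⊤}
  B5:   IN={a:6; rest ⊤}   OUT={a:6, c:1; rest ⊤}

Merge at B5: IN[B5] = OUT[B4] = {a: 6, b: ⊤, c: ⊤, d: ⊤, e: ⊤, f: ⊤}
Applying B5's transfer function to that IN value gives OUT[B5] (row B5 above).

Answer: {a: 6, b: ⊤, c: 1, d: ⊤, e: ⊤, f: ⊤}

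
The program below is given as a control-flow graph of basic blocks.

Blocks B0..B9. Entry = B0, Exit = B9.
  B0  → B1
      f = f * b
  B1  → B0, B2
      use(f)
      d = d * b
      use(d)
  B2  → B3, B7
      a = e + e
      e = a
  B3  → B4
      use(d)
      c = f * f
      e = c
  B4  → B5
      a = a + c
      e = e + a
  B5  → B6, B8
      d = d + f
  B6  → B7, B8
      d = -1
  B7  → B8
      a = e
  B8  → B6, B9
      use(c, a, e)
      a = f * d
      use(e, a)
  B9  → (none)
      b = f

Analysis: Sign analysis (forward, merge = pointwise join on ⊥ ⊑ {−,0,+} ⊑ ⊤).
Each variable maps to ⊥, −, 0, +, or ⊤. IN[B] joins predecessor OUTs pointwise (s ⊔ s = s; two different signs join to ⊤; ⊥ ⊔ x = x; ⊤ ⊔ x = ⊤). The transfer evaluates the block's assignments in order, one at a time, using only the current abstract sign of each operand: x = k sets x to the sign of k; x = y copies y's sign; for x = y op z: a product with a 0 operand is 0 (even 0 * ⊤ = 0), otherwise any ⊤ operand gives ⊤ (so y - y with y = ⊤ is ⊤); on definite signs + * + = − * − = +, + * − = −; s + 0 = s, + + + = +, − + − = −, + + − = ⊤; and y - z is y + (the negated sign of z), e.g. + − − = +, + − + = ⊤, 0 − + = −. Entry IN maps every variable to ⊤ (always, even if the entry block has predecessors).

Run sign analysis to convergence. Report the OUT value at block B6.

Per-block solution:
  B0: | IN=(all ⊤) | OUT=(all ⊤)
  B1: | IN=(all ⊤) | OUT=(all ⊤)
  B2: | IN=(all ⊤) | OUT=(all ⊤)
  B3: | IN=(all ⊤) | OUT=(all ⊤)
  B4: | IN=(all ⊤) | OUT=(all ⊤)
  B5: | IN=(all ⊤) | OUT=(all ⊤)
  B6: | IN=(all ⊤) | OUT={d:-; rest ⊤}
  B7: | IN=(all ⊤) | OUT=(all ⊤)
  B8: | IN=(all ⊤) | OUT=(all ⊤)
  B9: | IN=(all ⊤) | OUT=(all ⊤)

Merge at B6: IN[B6] = OUT[B5] ⊔ OUT[B8] = {a: ⊤, b: ⊤, c: ⊤, d: ⊤, e: ⊤, f: ⊤}
Applying B6's transfer function to that IN value gives OUT[B6] (row B6 above).

Answer: {a: ⊤, b: ⊤, c: ⊤, d: -, e: ⊤, f: ⊤}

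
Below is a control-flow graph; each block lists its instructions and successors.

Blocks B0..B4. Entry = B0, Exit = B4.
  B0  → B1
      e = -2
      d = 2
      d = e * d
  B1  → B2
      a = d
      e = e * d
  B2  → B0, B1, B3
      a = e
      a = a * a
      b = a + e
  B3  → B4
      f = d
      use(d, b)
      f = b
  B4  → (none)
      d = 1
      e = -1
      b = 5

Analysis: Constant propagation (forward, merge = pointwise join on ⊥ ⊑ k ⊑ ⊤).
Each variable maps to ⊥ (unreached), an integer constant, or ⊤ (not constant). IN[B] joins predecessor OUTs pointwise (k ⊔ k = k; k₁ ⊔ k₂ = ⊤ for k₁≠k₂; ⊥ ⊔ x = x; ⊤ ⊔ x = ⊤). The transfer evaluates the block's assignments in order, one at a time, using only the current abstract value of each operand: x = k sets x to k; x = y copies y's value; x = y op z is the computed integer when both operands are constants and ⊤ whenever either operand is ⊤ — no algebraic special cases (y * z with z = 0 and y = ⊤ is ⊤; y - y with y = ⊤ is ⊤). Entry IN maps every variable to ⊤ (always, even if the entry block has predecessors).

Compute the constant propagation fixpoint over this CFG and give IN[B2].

Answer: {a: -4, b: ⊤, c: ⊤, d: -4, e: ⊤, f: ⊤}

Derivation:
Converged values:
  B0:  IN=(all ⊤)  OUT={d:-4, e:-2; rest ⊤}
  B1:  IN={d:-4; rest ⊤}  OUT={a:-4, d:-4; rest ⊤}
  B2:  IN={a:-4, d:-4; rest ⊤}  OUT={d:-4; rest ⊤}
  B3:  IN={d:-4; rest ⊤}  OUT={d:-4; rest ⊤}
  B4:  IN={d:-4; rest ⊤}  OUT={b:5, d:1, e:-1; rest ⊤}

Merge at B2: IN[B2] = OUT[B1] = {a: -4, b: ⊤, c: ⊤, d: -4, e: ⊤, f: ⊤}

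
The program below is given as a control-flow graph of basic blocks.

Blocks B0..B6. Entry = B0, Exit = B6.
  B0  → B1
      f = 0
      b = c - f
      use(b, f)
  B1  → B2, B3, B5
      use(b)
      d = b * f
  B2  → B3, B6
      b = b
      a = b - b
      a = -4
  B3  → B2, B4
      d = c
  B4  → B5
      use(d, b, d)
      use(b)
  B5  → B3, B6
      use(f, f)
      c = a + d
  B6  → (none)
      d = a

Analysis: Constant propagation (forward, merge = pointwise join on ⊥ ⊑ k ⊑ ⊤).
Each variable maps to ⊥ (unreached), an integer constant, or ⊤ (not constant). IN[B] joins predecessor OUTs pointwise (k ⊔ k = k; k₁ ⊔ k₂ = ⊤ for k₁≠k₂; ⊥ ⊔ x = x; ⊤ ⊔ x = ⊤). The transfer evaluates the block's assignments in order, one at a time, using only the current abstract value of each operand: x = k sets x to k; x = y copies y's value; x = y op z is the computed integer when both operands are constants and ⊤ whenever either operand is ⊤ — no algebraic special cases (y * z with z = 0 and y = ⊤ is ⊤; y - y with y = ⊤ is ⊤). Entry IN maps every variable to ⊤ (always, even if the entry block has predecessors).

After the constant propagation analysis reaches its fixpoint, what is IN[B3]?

Answer: {a: ⊤, b: ⊤, c: ⊤, d: ⊤, e: ⊤, f: 0}

Derivation:
Fixpoint table:
  B0:   IN=(all ⊤)   OUT={f:0; rest ⊤}
  B1:   IN={f:0; rest ⊤}   OUT={f:0; rest ⊤}
  B2:   IN={f:0; rest ⊤}   OUT={a:-4, f:0; rest ⊤}
  B3:   IN={f:0; rest ⊤}   OUT={f:0; rest ⊤}
  B4:   IN={f:0; rest ⊤}   OUT={f:0; rest ⊤}
  B5:   IN={f:0; rest ⊤}   OUT={f:0; rest ⊤}
  B6:   IN={f:0; rest ⊤}   OUT={f:0; rest ⊤}

Merge at B3: IN[B3] = OUT[B1] ⊔ OUT[B2] ⊔ OUT[B5] = {a: ⊤, b: ⊤, c: ⊤, d: ⊤, e: ⊤, f: 0}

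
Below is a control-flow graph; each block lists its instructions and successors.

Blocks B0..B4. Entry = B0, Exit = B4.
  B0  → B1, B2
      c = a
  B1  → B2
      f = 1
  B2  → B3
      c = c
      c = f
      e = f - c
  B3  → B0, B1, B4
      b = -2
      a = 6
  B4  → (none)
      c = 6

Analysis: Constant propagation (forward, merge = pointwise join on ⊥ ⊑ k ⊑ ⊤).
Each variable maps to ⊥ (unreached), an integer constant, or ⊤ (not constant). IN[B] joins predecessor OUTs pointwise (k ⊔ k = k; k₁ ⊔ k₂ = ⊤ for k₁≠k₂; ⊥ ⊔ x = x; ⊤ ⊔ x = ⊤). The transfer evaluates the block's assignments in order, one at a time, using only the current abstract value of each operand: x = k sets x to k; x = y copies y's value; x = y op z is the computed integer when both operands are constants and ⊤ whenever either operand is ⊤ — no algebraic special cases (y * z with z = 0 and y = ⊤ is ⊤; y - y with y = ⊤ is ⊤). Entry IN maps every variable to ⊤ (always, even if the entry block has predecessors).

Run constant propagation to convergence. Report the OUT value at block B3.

Per-block solution:
  B0: | IN=(all ⊤) | OUT=(all ⊤)
  B1: | IN=(all ⊤) | OUT={f:1; rest ⊤}
  B2: | IN=(all ⊤) | OUT=(all ⊤)
  B3: | IN=(all ⊤) | OUT={a:6, b:-2; rest ⊤}
  B4: | IN={a:6, b:-2; rest ⊤} | OUT={a:6, b:-2, c:6; rest ⊤}

Merge at B3: IN[B3] = OUT[B2] = {a: ⊤, b: ⊤, c: ⊤, d: ⊤, e: ⊤, f: ⊤}
Applying B3's transfer function to that IN value gives OUT[B3] (row B3 above).

Answer: {a: 6, b: -2, c: ⊤, d: ⊤, e: ⊤, f: ⊤}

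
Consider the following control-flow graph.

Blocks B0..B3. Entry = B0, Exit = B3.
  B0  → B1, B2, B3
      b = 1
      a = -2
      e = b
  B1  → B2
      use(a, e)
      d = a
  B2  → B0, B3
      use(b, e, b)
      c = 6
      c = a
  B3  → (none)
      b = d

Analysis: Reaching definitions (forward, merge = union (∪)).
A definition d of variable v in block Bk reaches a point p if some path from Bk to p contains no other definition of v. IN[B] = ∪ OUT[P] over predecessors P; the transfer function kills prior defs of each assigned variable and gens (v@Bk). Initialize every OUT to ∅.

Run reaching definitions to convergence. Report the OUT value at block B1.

Converged values:
  B0:  IN={a@B0, b@B0, c@B2, d@B1, e@B0}  OUT={a@B0, b@B0, c@B2, d@B1, e@B0}
  B1:  IN={a@B0, b@B0, c@B2, d@B1, e@B0}  OUT={a@B0, b@B0, c@B2, d@B1, e@B0}
  B2:  IN={a@B0, b@B0, c@B2, d@B1, e@B0}  OUT={a@B0, b@B0, c@B2, d@B1, e@B0}
  B3:  IN={a@B0, b@B0, c@B2, d@B1, e@B0}  OUT={a@B0, b@B3, c@B2, d@B1, e@B0}

Merge at B1: IN[B1] = OUT[B0] = {a@B0, b@B0, c@B2, d@B1, e@B0}
Applying B1's transfer function to that IN value gives OUT[B1] (row B1 above).

Answer: {a@B0, b@B0, c@B2, d@B1, e@B0}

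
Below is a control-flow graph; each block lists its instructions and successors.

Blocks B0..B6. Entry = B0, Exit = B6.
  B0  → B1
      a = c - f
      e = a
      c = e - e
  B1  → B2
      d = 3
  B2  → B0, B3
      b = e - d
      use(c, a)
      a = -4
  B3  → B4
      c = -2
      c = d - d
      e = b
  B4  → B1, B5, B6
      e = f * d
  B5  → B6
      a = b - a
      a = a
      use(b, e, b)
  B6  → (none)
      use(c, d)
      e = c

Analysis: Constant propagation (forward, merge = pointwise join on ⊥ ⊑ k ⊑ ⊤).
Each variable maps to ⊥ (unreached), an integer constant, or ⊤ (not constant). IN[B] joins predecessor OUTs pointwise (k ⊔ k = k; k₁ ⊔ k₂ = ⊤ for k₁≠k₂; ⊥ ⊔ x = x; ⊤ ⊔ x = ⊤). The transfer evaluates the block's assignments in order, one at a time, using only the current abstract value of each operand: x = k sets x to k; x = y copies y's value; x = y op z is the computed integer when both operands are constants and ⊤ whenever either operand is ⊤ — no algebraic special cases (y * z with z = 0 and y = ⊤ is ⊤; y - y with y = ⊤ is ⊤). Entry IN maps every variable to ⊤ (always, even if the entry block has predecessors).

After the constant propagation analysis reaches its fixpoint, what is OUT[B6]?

Answer: {a: ⊤, b: ⊤, c: 0, d: 3, e: 0, f: ⊤}

Derivation:
Fixpoint table:
  B0: | IN=(all ⊤) | OUT=(all ⊤)
  B1: | IN=(all ⊤) | OUT={d:3; rest ⊤}
  B2: | IN={d:3; rest ⊤} | OUT={a:-4, d:3; rest ⊤}
  B3: | IN={a:-4, d:3; rest ⊤} | OUT={a:-4, c:0, d:3; rest ⊤}
  B4: | IN={a:-4, c:0, d:3; rest ⊤} | OUT={a:-4, c:0, d:3; rest ⊤}
  B5: | IN={a:-4, c:0, d:3; rest ⊤} | OUT={c:0, d:3; rest ⊤}
  B6: | IN={c:0, d:3; rest ⊤} | OUT={c:0, d:3, e:0; rest ⊤}

Merge at B6: IN[B6] = OUT[B4] ⊔ OUT[B5] = {a: ⊤, b: ⊤, c: 0, d: 3, e: ⊤, f: ⊤}
Applying B6's transfer function to that IN value gives OUT[B6] (row B6 above).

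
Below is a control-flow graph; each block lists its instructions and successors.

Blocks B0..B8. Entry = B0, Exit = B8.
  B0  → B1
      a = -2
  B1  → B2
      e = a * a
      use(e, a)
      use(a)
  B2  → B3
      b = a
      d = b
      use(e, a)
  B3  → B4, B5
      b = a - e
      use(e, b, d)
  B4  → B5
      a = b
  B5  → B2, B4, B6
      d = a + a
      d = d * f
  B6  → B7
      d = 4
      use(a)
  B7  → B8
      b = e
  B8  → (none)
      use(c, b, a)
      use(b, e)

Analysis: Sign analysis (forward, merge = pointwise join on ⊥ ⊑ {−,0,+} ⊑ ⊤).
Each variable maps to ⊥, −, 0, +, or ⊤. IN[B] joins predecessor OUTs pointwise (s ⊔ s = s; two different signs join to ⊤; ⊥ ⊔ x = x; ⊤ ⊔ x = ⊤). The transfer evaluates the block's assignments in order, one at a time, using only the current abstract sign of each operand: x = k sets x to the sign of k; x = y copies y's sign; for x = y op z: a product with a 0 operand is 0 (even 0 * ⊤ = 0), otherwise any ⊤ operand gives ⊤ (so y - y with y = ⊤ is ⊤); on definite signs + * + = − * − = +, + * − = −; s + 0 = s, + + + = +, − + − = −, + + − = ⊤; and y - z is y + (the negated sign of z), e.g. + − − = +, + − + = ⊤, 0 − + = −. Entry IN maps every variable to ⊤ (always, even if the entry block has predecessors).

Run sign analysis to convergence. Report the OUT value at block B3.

Answer: {a: -, b: -, c: ⊤, d: -, e: +, f: ⊤}

Trace:
Converged values:
  B0:   IN=(all ⊤)   OUT={a:-; rest ⊤}
  B1:   IN={a:-; rest ⊤}   OUT={a:-, e:+; rest ⊤}
  B2:   IN={a:-, e:+; rest ⊤}   OUT={a:-, b:-, d:-, e:+; rest ⊤}
  B3:   IN={a:-, b:-, d:-, e:+; rest ⊤}   OUT={a:-, b:-, d:-, e:+; rest ⊤}
  B4:   IN={a:-, b:-, e:+; rest ⊤}   OUT={a:-, b:-, e:+; rest ⊤}
  B5:   IN={a:-, b:-, e:+; rest ⊤}   OUT={a:-, b:-, e:+; rest ⊤}
  B6:   IN={a:-, b:-, e:+; rest ⊤}   OUT={a:-, b:-, d:+, e:+; rest ⊤}
  B7:   IN={a:-, b:-, d:+, e:+; rest ⊤}   OUT={a:-, b:+, d:+, e:+; rest ⊤}
  B8:   IN={a:-, b:+, d:+, e:+; rest ⊤}   OUT={a:-, b:+, d:+, e:+; rest ⊤}

Merge at B3: IN[B3] = OUT[B2] = {a: -, b: -, c: ⊤, d: -, e: +, f: ⊤}
Applying B3's transfer function to that IN value gives OUT[B3] (row B3 above).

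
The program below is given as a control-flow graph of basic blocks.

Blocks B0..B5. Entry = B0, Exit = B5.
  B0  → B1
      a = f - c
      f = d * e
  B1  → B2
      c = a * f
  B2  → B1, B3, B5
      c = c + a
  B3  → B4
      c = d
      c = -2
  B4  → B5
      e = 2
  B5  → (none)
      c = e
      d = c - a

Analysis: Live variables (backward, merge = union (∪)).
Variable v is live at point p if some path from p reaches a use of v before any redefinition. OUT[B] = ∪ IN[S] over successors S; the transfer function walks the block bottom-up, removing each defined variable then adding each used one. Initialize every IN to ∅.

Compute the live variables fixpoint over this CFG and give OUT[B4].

Per-block solution:
  B0: | IN={c, d, e, f} | OUT={a, d, e, f}
  B1: | IN={a, d, e, f} | OUT={a, c, d, e, f}
  B2: | IN={a, c, d, e, f} | OUT={a, d, e, f}
  B3: | IN={a, d} | OUT={a}
  B4: | IN={a} | OUT={a, e}
  B5: | IN={a, e} | OUT={}

Merge at B4: OUT[B4] = IN[B5] = {a, e}

Answer: {a, e}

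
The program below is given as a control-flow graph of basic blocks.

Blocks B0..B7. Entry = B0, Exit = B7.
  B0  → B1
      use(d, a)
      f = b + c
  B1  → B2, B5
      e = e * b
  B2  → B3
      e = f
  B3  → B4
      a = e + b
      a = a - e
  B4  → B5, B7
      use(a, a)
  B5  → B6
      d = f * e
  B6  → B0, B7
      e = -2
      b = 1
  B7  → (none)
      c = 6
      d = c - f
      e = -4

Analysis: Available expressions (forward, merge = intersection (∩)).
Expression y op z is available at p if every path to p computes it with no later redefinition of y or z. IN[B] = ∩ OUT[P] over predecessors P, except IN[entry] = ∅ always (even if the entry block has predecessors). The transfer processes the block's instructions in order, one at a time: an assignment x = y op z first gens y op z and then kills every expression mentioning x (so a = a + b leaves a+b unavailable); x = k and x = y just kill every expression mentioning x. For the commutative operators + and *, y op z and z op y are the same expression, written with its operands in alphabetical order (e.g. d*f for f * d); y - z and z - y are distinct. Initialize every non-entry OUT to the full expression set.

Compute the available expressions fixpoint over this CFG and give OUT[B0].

Answer: {b+c}

Trace:
Fixpoint table:
  B0: | IN={} | OUT={b+c}
  B1: | IN={b+c} | OUT={b+c}
  B2: | IN={b+c} | OUT={b+c}
  B3: | IN={b+c} | OUT={b+c, b+e}
  B4: | IN={b+c, b+e} | OUT={b+c, b+e}
  B5: | IN={b+c} | OUT={b+c, e*f}
  B6: | IN={b+c, e*f} | OUT={}
  B7: | IN={} | OUT={c-f}

Merge at B0 (entry node, so the boundary value {} is joined with the incoming edge(s)): IN[B0] = {} ∩ OUT[B6] = {}
Applying B0's transfer function to that IN value gives OUT[B0] (row B0 above).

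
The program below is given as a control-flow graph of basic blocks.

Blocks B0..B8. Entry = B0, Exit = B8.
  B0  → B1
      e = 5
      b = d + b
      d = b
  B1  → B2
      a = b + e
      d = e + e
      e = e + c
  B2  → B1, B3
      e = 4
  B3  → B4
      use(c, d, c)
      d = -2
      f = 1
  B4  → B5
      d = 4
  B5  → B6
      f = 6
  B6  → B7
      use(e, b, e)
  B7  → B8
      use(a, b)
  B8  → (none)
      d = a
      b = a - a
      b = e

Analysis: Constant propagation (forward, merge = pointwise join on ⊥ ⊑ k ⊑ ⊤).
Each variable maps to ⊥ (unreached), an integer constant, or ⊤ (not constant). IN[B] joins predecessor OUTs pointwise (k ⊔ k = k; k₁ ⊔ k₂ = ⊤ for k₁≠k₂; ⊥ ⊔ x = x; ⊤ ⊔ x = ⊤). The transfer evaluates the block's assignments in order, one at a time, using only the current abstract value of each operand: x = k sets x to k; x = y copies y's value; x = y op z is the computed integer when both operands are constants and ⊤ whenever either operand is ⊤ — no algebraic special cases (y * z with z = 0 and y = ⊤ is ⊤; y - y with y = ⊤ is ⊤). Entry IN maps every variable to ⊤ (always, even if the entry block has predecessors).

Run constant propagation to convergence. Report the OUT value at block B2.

Answer: {a: ⊤, b: ⊤, c: ⊤, d: ⊤, e: 4, f: ⊤}

Working:
Per-block solution:
  B0:   IN=(all ⊤)   OUT={e:5; rest ⊤}
  B1:   IN=(all ⊤)   OUT=(all ⊤)
  B2:   IN=(all ⊤)   OUT={e:4; rest ⊤}
  B3:   IN={e:4; rest ⊤}   OUT={d:-2, e:4, f:1; rest ⊤}
  B4:   IN={d:-2, e:4, f:1; rest ⊤}   OUT={d:4, e:4, f:1; rest ⊤}
  B5:   IN={d:4, e:4, f:1; rest ⊤}   OUT={d:4, e:4, f:6; rest ⊤}
  B6:   IN={d:4, e:4, f:6; rest ⊤}   OUT={d:4, e:4, f:6; rest ⊤}
  B7:   IN={d:4, e:4, f:6; rest ⊤}   OUT={d:4, e:4, f:6; rest ⊤}
  B8:   IN={d:4, e:4, f:6; rest ⊤}   OUT={b:4, e:4, f:6; rest ⊤}

Merge at B2: IN[B2] = OUT[B1] = {a: ⊤, b: ⊤, c: ⊤, d: ⊤, e: ⊤, f: ⊤}
Applying B2's transfer function to that IN value gives OUT[B2] (row B2 above).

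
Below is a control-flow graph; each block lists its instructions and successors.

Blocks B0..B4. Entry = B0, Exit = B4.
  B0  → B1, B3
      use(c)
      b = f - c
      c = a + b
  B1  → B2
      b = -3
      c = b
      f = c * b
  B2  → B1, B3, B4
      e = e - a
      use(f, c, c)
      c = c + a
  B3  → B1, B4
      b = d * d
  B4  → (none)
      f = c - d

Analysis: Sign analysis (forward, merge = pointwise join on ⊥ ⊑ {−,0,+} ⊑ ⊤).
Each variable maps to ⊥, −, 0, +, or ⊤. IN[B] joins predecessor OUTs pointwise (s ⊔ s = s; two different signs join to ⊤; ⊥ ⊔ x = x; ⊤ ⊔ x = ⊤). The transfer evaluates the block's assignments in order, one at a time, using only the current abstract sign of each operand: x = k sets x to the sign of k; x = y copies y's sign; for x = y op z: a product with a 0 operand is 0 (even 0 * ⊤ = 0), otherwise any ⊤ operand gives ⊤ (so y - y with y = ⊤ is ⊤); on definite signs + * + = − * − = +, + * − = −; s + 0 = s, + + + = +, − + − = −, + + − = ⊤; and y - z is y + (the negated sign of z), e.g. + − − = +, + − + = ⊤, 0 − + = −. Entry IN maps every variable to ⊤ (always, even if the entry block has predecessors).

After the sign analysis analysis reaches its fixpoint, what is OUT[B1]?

Fixpoint table:
  B0:  IN=(all ⊤)  OUT=(all ⊤)
  B1:  IN=(all ⊤)  OUT={b:-, c:-, f:+; rest ⊤}
  B2:  IN={b:-, c:-, f:+; rest ⊤}  OUT={b:-, f:+; rest ⊤}
  B3:  IN=(all ⊤)  OUT=(all ⊤)
  B4:  IN=(all ⊤)  OUT=(all ⊤)

Merge at B1: IN[B1] = OUT[B0] ⊔ OUT[B2] ⊔ OUT[B3] = {a: ⊤, b: ⊤, c: ⊤, d: ⊤, e: ⊤, f: ⊤}
Applying B1's transfer function to that IN value gives OUT[B1] (row B1 above).

Answer: {a: ⊤, b: -, c: -, d: ⊤, e: ⊤, f: +}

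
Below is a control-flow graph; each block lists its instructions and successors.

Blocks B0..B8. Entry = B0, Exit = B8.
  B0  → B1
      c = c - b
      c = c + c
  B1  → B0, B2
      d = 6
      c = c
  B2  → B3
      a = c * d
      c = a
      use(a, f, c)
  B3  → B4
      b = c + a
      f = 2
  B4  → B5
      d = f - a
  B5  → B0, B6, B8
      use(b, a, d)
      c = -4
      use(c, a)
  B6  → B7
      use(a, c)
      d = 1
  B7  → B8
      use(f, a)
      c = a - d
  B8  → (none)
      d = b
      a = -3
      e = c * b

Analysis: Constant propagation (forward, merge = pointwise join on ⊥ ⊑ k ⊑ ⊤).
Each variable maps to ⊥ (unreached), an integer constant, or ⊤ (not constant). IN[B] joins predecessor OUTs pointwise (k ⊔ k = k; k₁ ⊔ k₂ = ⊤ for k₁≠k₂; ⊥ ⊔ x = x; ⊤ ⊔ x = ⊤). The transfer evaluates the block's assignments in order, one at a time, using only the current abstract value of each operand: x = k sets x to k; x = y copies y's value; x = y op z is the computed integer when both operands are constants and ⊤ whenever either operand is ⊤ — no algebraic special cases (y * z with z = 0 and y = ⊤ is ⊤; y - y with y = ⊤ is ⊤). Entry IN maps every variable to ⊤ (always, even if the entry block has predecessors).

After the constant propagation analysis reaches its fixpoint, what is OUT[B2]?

Fixpoint table:
  B0:   IN=(all ⊤)   OUT=(all ⊤)
  B1:   IN=(all ⊤)   OUT={d:6; rest ⊤}
  B2:   IN={d:6; rest ⊤}   OUT={d:6; rest ⊤}
  B3:   IN={d:6; rest ⊤}   OUT={d:6, f:2; rest ⊤}
  B4:   IN={d:6, f:2; rest ⊤}   OUT={f:2; rest ⊤}
  B5:   IN={f:2; rest ⊤}   OUT={c:-4, f:2; rest ⊤}
  B6:   IN={c:-4, f:2; rest ⊤}   OUT={c:-4, d:1, f:2; rest ⊤}
  B7:   IN={c:-4, d:1, f:2; rest ⊤}   OUT={d:1, f:2; rest ⊤}
  B8:   IN={f:2; rest ⊤}   OUT={a:-3, f:2; rest ⊤}

Merge at B2: IN[B2] = OUT[B1] = {a: ⊤, b: ⊤, c: ⊤, d: 6, e: ⊤, f: ⊤}
Applying B2's transfer function to that IN value gives OUT[B2] (row B2 above).

Answer: {a: ⊤, b: ⊤, c: ⊤, d: 6, e: ⊤, f: ⊤}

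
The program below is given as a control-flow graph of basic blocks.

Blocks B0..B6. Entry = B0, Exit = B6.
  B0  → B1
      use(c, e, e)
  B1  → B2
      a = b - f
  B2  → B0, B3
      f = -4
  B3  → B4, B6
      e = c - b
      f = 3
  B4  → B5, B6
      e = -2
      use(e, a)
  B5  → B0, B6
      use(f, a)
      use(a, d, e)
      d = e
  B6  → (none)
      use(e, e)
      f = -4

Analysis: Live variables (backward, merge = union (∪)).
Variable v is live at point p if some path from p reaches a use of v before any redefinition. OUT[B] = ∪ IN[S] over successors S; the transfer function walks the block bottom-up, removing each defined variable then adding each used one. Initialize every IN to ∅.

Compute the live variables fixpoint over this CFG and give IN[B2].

Answer: {a, b, c, d, e}

Derivation:
Converged values:
  B0: | IN={b, c, d, e, f} | OUT={b, c, d, e, f}
  B1: | IN={b, c, d, e, f} | OUT={a, b, c, d, e}
  B2: | IN={a, b, c, d, e} | OUT={a, b, c, d, e, f}
  B3: | IN={a, b, c, d} | OUT={a, b, c, d, e, f}
  B4: | IN={a, b, c, d, f} | OUT={a, b, c, d, e, f}
  B5: | IN={a, b, c, d, e, f} | OUT={b, c, d, e, f}
  B6: | IN={e} | OUT={}

Merge at B2: OUT[B2] = IN[B0] ⊔ IN[B3] = {a, b, c, d, e, f}
Applying B2's transfer function to that OUT value gives IN[B2] (row B2 above).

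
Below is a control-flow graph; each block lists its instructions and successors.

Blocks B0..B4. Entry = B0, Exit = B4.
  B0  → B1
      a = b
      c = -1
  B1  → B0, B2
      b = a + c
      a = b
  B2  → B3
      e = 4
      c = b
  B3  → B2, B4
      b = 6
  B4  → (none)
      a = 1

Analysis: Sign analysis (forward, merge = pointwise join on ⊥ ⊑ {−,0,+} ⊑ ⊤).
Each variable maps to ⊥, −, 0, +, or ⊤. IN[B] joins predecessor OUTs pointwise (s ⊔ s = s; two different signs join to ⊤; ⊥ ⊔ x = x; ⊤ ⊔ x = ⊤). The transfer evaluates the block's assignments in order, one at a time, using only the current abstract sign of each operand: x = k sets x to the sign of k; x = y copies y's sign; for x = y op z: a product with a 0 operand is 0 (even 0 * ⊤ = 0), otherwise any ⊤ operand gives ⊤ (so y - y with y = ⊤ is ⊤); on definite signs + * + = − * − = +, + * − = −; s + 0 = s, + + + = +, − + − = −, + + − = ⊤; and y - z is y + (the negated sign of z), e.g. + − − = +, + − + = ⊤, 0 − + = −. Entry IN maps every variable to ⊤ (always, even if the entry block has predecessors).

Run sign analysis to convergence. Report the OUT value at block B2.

Answer: {a: ⊤, b: ⊤, c: ⊤, d: ⊤, e: +, f: ⊤}

Trace:
Converged values:
  B0:   IN=(all ⊤)   OUT={c:-; rest ⊤}
  B1:   IN={c:-; rest ⊤}   OUT={c:-; rest ⊤}
  B2:   IN=(all ⊤)   OUT={e:+; rest ⊤}
  B3:   IN={e:+; rest ⊤}   OUT={b:+, e:+; rest ⊤}
  B4:   IN={b:+, e:+; rest ⊤}   OUT={a:+, b:+, e:+; rest ⊤}

Merge at B2: IN[B2] = OUT[B1] ⊔ OUT[B3] = {a: ⊤, b: ⊤, c: ⊤, d: ⊤, e: ⊤, f: ⊤}
Applying B2's transfer function to that IN value gives OUT[B2] (row B2 above).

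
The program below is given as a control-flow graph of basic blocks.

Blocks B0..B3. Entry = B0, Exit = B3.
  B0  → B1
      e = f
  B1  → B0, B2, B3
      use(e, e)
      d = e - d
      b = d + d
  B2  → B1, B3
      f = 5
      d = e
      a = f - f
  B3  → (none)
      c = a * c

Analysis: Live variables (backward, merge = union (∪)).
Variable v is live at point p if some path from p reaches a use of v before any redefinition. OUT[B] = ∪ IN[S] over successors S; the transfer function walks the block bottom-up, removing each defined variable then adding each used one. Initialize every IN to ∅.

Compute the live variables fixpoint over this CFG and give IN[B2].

Answer: {c, e}

Derivation:
Fixpoint table:
  B0:  IN={a, c, d, f}  OUT={a, c, d, e, f}
  B1:  IN={a, c, d, e, f}  OUT={a, c, d, e, f}
  B2:  IN={c, e}  OUT={a, c, d, e, f}
  B3:  IN={a, c}  OUT={}

Merge at B2: OUT[B2] = IN[B1] ⊔ IN[B3] = {a, c, d, e, f}
Applying B2's transfer function to that OUT value gives IN[B2] (row B2 above).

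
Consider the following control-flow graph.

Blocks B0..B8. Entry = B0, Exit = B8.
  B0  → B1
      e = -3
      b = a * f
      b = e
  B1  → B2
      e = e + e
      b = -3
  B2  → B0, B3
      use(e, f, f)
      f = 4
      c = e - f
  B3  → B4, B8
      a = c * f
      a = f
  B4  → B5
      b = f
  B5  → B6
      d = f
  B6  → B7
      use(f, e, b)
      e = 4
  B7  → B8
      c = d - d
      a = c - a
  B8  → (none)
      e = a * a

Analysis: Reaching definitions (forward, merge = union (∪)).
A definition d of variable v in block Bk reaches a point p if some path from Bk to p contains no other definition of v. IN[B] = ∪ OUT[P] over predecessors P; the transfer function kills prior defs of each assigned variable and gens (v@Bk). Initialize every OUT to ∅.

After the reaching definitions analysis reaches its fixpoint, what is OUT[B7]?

Answer: {a@B7, b@B4, c@B7, d@B5, e@B6, f@B2}

Derivation:
Converged values:
  B0:   IN={b@B1, c@B2, e@B1, f@B2}   OUT={b@B0, c@B2, e@B0, f@B2}
  B1:   IN={b@B0, c@B2, e@B0, f@B2}   OUT={b@B1, c@B2, e@B1, f@B2}
  B2:   IN={b@B1, c@B2, e@B1, f@B2}   OUT={b@B1, c@B2, e@B1, f@B2}
  B3:   IN={b@B1, c@B2, e@B1, f@B2}   OUT={a@B3, b@B1, c@B2, e@B1, f@B2}
  B4:   IN={a@B3, b@B1, c@B2, e@B1, f@B2}   OUT={a@B3, b@B4, c@B2, e@B1, f@B2}
  B5:   IN={a@B3, b@B4, c@B2, e@B1, f@B2}   OUT={a@B3, b@B4, c@B2, d@B5, e@B1, f@B2}
  B6:   IN={a@B3, b@B4, c@B2, d@B5, e@B1, f@B2}   OUT={a@B3, b@B4, c@B2, d@B5, e@B6, f@B2}
  B7:   IN={a@B3, b@B4, c@B2, d@B5, e@B6, f@B2}   OUT={a@B7, b@B4, c@B7, d@B5, e@B6, f@B2}
  B8:   IN={a@B3, a@B7, b@B1, b@B4, c@B2, c@B7, d@B5, e@B1, e@B6, f@B2}   OUT={a@B3, a@B7, b@B1, b@B4, c@B2, c@B7, d@B5, e@B8, f@B2}

Merge at B7: IN[B7] = OUT[B6] = {a@B3, b@B4, c@B2, d@B5, e@B6, f@B2}
Applying B7's transfer function to that IN value gives OUT[B7] (row B7 above).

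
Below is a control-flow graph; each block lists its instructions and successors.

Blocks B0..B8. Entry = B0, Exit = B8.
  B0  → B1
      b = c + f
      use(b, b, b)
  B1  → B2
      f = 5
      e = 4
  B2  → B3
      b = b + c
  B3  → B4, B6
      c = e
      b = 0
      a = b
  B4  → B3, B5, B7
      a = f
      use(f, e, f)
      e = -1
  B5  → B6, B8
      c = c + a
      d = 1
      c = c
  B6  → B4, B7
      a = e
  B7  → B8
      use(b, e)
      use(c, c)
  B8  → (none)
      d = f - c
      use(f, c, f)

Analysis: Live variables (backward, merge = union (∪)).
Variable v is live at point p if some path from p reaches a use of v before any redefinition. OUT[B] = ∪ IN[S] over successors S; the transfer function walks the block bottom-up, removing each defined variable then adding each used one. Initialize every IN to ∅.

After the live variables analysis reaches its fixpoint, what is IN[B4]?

Answer: {b, c, e, f}

Derivation:
Per-block solution:
  B0:   IN={c, f}   OUT={b, c}
  B1:   IN={b, c}   OUT={b, c, e, f}
  B2:   IN={b, c, e, f}   OUT={e, f}
  B3:   IN={e, f}   OUT={b, c, e, f}
  B4:   IN={b, c, e, f}   OUT={a, b, c, e, f}
  B5:   IN={a, b, c, e, f}   OUT={b, c, e, f}
  B6:   IN={b, c, e, f}   OUT={b, c, e, f}
  B7:   IN={b, c, e, f}   OUT={c, f}
  B8:   IN={c, f}   OUT={}

Merge at B4: OUT[B4] = IN[B3] ⊔ IN[B5] ⊔ IN[B7] = {a, b, c, e, f}
Applying B4's transfer function to that OUT value gives IN[B4] (row B4 above).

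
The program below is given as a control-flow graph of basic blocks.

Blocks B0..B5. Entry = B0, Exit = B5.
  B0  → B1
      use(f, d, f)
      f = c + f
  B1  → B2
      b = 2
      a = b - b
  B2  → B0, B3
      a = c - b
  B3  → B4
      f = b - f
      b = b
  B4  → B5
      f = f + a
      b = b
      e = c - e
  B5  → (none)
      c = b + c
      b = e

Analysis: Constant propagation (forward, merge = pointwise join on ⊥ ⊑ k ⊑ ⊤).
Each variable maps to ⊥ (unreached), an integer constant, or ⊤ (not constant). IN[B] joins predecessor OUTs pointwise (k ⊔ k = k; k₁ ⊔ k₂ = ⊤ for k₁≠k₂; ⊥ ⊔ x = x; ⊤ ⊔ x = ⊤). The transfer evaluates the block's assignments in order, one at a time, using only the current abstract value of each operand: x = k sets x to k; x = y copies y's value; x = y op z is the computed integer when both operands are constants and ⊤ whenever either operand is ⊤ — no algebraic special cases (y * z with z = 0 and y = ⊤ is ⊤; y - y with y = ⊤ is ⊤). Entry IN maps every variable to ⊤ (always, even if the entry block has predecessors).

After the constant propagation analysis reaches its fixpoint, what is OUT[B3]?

Converged values:
  B0: | IN=(all ⊤) | OUT=(all ⊤)
  B1: | IN=(all ⊤) | OUT={a:0, b:2; rest ⊤}
  B2: | IN={a:0, b:2; rest ⊤} | OUT={b:2; rest ⊤}
  B3: | IN={b:2; rest ⊤} | OUT={b:2; rest ⊤}
  B4: | IN={b:2; rest ⊤} | OUT={b:2; rest ⊤}
  B5: | IN={b:2; rest ⊤} | OUT=(all ⊤)

Merge at B3: IN[B3] = OUT[B2] = {a: ⊤, b: 2, c: ⊤, d: ⊤, e: ⊤, f: ⊤}
Applying B3's transfer function to that IN value gives OUT[B3] (row B3 above).

Answer: {a: ⊤, b: 2, c: ⊤, d: ⊤, e: ⊤, f: ⊤}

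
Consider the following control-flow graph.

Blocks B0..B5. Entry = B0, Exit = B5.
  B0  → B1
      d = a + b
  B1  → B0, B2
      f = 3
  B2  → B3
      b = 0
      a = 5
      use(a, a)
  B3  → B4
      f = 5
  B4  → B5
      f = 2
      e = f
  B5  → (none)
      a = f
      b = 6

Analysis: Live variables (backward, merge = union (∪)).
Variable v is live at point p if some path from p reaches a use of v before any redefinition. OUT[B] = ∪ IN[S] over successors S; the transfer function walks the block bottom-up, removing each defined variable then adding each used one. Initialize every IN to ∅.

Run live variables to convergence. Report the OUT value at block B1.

Answer: {a, b}

Trace:
Per-block solution:
  B0:  IN={a, b}  OUT={a, b}
  B1:  IN={a, b}  OUT={a, b}
  B2:  IN={}  OUT={}
  B3:  IN={}  OUT={}
  B4:  IN={}  OUT={f}
  B5:  IN={f}  OUT={}

Merge at B1: OUT[B1] = IN[B0] ⊔ IN[B2] = {a, b}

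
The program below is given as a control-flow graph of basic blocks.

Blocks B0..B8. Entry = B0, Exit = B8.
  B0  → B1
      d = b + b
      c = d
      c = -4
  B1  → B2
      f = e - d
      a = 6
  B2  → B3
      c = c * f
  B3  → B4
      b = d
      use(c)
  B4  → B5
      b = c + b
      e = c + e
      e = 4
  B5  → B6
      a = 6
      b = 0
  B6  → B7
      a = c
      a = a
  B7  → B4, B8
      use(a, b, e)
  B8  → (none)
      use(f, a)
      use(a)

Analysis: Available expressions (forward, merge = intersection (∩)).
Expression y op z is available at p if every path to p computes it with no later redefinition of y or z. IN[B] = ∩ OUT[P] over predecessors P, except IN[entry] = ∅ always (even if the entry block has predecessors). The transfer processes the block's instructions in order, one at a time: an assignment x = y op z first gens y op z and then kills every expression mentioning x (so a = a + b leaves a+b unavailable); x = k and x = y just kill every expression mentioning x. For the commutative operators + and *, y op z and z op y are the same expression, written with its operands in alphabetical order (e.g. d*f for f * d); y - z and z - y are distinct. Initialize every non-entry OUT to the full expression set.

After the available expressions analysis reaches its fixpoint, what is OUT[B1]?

Fixpoint table:
  B0:  IN={}  OUT={b+b}
  B1:  IN={b+b}  OUT={b+b, e-d}
  B2:  IN={b+b, e-d}  OUT={b+b, e-d}
  B3:  IN={b+b, e-d}  OUT={e-d}
  B4:  IN={}  OUT={}
  B5:  IN={}  OUT={}
  B6:  IN={}  OUT={}
  B7:  IN={}  OUT={}
  B8:  IN={}  OUT={}

Merge at B1: IN[B1] = OUT[B0] = {b+b}
Applying B1's transfer function to that IN value gives OUT[B1] (row B1 above).

Answer: {b+b, e-d}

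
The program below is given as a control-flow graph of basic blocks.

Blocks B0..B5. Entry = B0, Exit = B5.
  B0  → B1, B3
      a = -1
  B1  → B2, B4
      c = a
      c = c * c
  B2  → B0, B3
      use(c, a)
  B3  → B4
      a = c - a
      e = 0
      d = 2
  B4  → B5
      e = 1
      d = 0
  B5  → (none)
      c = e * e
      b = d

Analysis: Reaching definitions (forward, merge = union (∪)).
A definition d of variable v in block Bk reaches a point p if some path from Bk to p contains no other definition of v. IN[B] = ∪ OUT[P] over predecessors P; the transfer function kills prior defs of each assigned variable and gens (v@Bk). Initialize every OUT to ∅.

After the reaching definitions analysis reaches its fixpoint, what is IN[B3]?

Converged values:
  B0: | IN={a@B0, c@B1} | OUT={a@B0, c@B1}
  B1: | IN={a@B0, c@B1} | OUT={a@B0, c@B1}
  B2: | IN={a@B0, c@B1} | OUT={a@B0, c@B1}
  B3: | IN={a@B0, c@B1} | OUT={a@B3, c@B1, d@B3, e@B3}
  B4: | IN={a@B0, a@B3, c@B1, d@B3, e@B3} | OUT={a@B0, a@B3, c@B1, d@B4, e@B4}
  B5: | IN={a@B0, a@B3, c@B1, d@B4, e@B4} | OUT={a@B0, a@B3, b@B5, c@B5, d@B4, e@B4}

Merge at B3: IN[B3] = OUT[B0] ⊔ OUT[B2] = {a@B0, c@B1}

Answer: {a@B0, c@B1}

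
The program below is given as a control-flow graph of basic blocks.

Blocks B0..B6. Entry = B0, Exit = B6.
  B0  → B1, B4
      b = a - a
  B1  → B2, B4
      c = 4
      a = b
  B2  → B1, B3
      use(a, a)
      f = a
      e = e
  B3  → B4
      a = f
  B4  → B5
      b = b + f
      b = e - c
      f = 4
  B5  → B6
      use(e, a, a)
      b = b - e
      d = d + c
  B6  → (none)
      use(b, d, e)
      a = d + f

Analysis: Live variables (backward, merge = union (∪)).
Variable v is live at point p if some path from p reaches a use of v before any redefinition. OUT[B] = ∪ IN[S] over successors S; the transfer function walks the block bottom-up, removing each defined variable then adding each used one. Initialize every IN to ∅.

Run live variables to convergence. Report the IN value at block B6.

Fixpoint table:
  B0: | IN={a, c, d, e, f} | OUT={a, b, c, d, e, f}
  B1: | IN={b, d, e, f} | OUT={a, b, c, d, e, f}
  B2: | IN={a, b, c, d, e} | OUT={b, c, d, e, f}
  B3: | IN={b, c, d, e, f} | OUT={a, b, c, d, e, f}
  B4: | IN={a, b, c, d, e, f} | OUT={a, b, c, d, e, f}
  B5: | IN={a, b, c, d, e, f} | OUT={b, d, e, f}
  B6: | IN={b, d, e, f} | OUT={}

B6 is the boundary node: OUT[B6] = {}
Applying B6's transfer function to that OUT value gives IN[B6] (row B6 above).

Answer: {b, d, e, f}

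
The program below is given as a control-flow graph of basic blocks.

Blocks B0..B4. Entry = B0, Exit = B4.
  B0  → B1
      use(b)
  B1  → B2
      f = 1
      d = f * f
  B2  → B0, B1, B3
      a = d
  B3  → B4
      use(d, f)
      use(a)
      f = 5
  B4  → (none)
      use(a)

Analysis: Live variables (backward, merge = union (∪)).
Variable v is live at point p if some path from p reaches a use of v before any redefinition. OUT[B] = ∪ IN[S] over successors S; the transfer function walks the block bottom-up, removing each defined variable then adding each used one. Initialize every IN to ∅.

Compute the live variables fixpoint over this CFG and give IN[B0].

Answer: {b}

Trace:
Per-block solution:
  B0:  IN={b}  OUT={b}
  B1:  IN={b}  OUT={b, d, f}
  B2:  IN={b, d, f}  OUT={a, b, d, f}
  B3:  IN={a, d, f}  OUT={a}
  B4:  IN={a}  OUT={}

Merge at B0: OUT[B0] = IN[B1] = {b}
Applying B0's transfer function to that OUT value gives IN[B0] (row B0 above).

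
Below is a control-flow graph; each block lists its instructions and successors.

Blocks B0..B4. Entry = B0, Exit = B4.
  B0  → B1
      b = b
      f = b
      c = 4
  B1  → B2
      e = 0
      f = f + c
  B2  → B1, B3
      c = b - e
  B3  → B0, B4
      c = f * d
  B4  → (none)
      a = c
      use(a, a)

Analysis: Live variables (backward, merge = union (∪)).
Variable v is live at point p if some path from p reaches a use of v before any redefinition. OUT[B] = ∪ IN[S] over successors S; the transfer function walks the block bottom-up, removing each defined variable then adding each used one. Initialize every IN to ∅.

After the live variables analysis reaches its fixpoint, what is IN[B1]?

Answer: {b, c, d, f}

Trace:
Per-block solution:
  B0:  IN={b, d}  OUT={b, c, d, f}
  B1:  IN={b, c, d, f}  OUT={b, d, e, f}
  B2:  IN={b, d, e, f}  OUT={b, c, d, f}
  B3:  IN={b, d, f}  OUT={b, c, d}
  B4:  IN={c}  OUT={}

Merge at B1: OUT[B1] = IN[B2] = {b, d, e, f}
Applying B1's transfer function to that OUT value gives IN[B1] (row B1 above).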